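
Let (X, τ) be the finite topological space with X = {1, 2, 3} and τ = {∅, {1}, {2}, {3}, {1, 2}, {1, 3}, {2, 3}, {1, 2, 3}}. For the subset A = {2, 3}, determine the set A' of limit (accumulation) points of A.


A' = ∅

For each x ∈ X, list the open sets U ∈ τ with x ∈ U, then check whether U ∩ (A ∖ {x}) ≠ ∅ for every such U.
  x = 1: open {1} ∋ x has {1} ∩ (A ∖ {1}) = ∅, so x is NOT a limit point.
  x = 2: open {2} ∋ x has {2} ∩ (A ∖ {2}) = ∅, so x is NOT a limit point.
  x = 3: open {3} ∋ x has {3} ∩ (A ∖ {3}) = ∅, so x is NOT a limit point.
Collecting: A' = ∅.


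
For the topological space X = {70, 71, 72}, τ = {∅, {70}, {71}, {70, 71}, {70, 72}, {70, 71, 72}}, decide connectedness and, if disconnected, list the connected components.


(X, τ) is disconnected; components = [{71}, {70, 72}].

Find clopen sets (U ∈ τ with X ∖ U ∈ τ):
  U = ∅, X ∖ U = {70, 71, 72} — both open, so U is clopen.
  U = {71}, X ∖ U = {70, 72} — both open, so U is clopen.
  U = {70, 72}, X ∖ U = {71} — both open, so U is clopen.
  U = {70, 71, 72}, X ∖ U = ∅ — both open, so U is clopen.
Nontrivial clopen(s) exist: e.g. {71}. So (X, τ) is disconnected.
Compute connected components by grouping points that agree on all clopens:
  component: {71}
  component: {70, 72}


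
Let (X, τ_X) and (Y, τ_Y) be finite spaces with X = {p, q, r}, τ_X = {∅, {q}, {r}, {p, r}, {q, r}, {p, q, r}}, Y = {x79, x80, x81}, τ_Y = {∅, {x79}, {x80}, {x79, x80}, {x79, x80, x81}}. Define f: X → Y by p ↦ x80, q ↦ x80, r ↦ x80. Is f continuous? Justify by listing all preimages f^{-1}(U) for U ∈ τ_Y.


f IS continuous.

Compute f^{-1}(U) for each U ∈ τ_Y:
  U = ∅: f^{-1}(U) = ∅ ∈ τ_X ✓.
  U = {x79}: f^{-1}(U) = ∅ ∈ τ_X ✓.
  U = {x80}: f^{-1}(U) = {p, q, r} ∈ τ_X ✓.
  U = {x79, x80}: f^{-1}(U) = {p, q, r} ∈ τ_X ✓.
  U = {x79, x80, x81}: f^{-1}(U) = {p, q, r} ∈ τ_X ✓.
Every preimage lies in τ_X, so f IS continuous.


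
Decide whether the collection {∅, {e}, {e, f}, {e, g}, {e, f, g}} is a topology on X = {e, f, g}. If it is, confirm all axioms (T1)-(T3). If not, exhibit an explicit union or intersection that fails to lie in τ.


τ IS a topology on X.

Axiom (T1): ∅ ∈ τ? Yes; X ∈ τ? Yes.
Axiom (T2/T3): check pairwise unions and intersections of members of τ.
All pairwise intersections and unions checked — each lies in τ. Therefore τ satisfies (T1), (T2), (T3): it IS a topology on X.


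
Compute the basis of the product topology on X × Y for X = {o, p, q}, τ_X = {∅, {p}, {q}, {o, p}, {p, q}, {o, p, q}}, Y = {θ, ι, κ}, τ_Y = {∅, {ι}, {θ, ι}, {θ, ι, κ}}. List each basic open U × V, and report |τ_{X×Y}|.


Basis B = {∅ × ∅, {p} × {ι}, {q} × {ι}, {o, p} × {ι}, {p} × {θ, ι}, {p, q} × {ι}, {q} × {θ, ι}, {o, p, q} × {ι}, {p} × {θ, ι, κ}, {q} × {θ, ι, κ}, {o, p} × {θ, ι}, {p, q} × {θ, ι}, {o, p} × {θ, ι, κ}, {o, p, q} × {θ, ι}, {p, q} × {θ, ι, κ}, {o, p, q} × {θ, ι, κ}}; |τ_{X×Y}| = 40.

Enumerate products U × V with U ∈ τ_X, V ∈ τ_Y (deduplicated):
  ∅ × ∅ = {} (∅)
  {p} × {ι} = {(p,ι)}
  {q} × {ι} = {(q,ι)}
  {o, p} × {ι} = {(o,ι), (p,ι)}
  {p} × {θ, ι} = {(p,θ), (p,ι)}
  {p, q} × {ι} = {(p,ι), (q,ι)}
  {q} × {θ, ι} = {(q,θ), (q,ι)}
  {o, p, q} × {ι} = {(o,ι), (p,ι), (q,ι)}
  {p} × {θ, ι, κ} = {(p,θ), (p,ι), (p,κ)}
  {q} × {θ, ι, κ} = {(q,θ), (q,ι), (q,κ)}
  {o, p} × {θ, ι} = {(o,θ), (o,ι), (p,θ), (p,ι)}
  {p, q} × {θ, ι} = {(p,θ), (p,ι), (q,θ), (q,ι)}
  {o, p} × {θ, ι, κ} = {(o,θ), (o,ι), (o,κ), (p,θ), (p,ι), (p,κ)}
  {o, p, q} × {θ, ι} = {(o,θ), (o,ι), (p,θ), (p,ι), (q,θ), (q,ι)}
  {p, q} × {θ, ι, κ} = {(p,θ), (p,ι), (p,κ), (q,θ), (q,ι), (q,κ)}
  {o, p, q} × {θ, ι, κ} = {(o,θ), (o,ι), (o,κ), (p,θ), (p,ι), (p,κ), (q,θ), (q,ι), (q,κ)}
These 16 distinct sets form the basis B.
Close under arbitrary unions to get τ_{X×Y}; counting gives |τ_{X×Y}| = 40.


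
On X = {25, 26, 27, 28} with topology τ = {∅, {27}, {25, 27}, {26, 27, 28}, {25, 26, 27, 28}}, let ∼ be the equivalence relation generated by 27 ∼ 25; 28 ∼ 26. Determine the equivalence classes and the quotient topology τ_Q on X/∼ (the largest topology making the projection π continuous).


X/∼ = {[25=27], [26=28]}; |τ_Q| = 3.

Equivalence classes: [25=27], [26=28].
Quotient map π: X → X/∼ sends 25 ↦ [25=27], 26 ↦ [26=28], 27 ↦ [25=27], 28 ↦ [26=28].
For each subset V ⊆ X/∼, compute π^{-1}(V) ⊆ X and check whether π^{-1}(V) ∈ τ. V is open in τ_Q iff π^{-1}(V) ∈ τ.
  V = {}: π^{-1}(V) = ∅ ∈ τ ✓.
  V = {[25=27]}: π^{-1}(V) = {25, 27} ∈ τ ✓.
  V = {[26=28]}: π^{-1}(V) = {26, 28} ∉ τ ✗.
  V = {[25=27], [26=28]}: π^{-1}(V) = {25, 26, 27, 28} ∈ τ ✓.
Open sets in the quotient: τ_Q = {{}, {[25=27]}, {[25=27], [26=28]}} (3 elements).


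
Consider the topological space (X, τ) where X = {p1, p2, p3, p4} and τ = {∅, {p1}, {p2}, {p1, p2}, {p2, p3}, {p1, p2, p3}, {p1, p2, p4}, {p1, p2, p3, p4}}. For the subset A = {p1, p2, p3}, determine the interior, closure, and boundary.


int(A) = {p1, p2, p3}, cl(A) = {p1, p2, p3, p4}, ∂A = {p4}.

Closed sets in (X, τ) are complements of opens:
  closed(X, τ) = {∅, {p3}, {p4}, {p1, p4}, {p3, p4}, {p1, p3, p4}, {p2, p3, p4}, {p1, p2, p3, p4}}.
int(A) = ⋃ {U ∈ τ : U ⊆ A}. Opens contained in A: ∅, {p1}, {p2}, {p1, p2}, {p2, p3}, {p1, p2, p3}.
Taking the union of these: int(A) = {p1, p2, p3}.
cl(A) = ⋂ {C closed : A ⊆ C}. Closed sets containing A: {p1, p2, p3, p4}.
Intersecting these: cl(A) = {p1, p2, p3, p4}.
∂A = cl(A) ∖ int(A) = {p1, p2, p3, p4} ∖ {p1, p2, p3} = {p4}.


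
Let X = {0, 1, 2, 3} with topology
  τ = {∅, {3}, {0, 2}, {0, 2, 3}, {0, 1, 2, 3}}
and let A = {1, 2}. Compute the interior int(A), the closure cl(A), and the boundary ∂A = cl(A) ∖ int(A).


int(A) = ∅, cl(A) = {0, 1, 2}, ∂A = {0, 1, 2}.

Closed sets in (X, τ) are complements of opens:
  closed(X, τ) = {∅, {1}, {1, 3}, {0, 1, 2}, {0, 1, 2, 3}}.
int(A) = ⋃ {U ∈ τ : U ⊆ A}. Opens contained in A: ∅.
Taking the union of these: int(A) = ∅.
cl(A) = ⋂ {C closed : A ⊆ C}. Closed sets containing A: {0, 1, 2}, {0, 1, 2, 3}.
Intersecting these: cl(A) = {0, 1, 2}.
∂A = cl(A) ∖ int(A) = {0, 1, 2} ∖ ∅ = {0, 1, 2}.


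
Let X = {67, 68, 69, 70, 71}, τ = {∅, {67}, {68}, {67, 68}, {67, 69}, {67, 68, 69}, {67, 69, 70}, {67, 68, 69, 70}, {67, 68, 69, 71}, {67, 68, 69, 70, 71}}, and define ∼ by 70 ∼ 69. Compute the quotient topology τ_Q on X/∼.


X/∼ = {[67], [68], [69=70], [71]}; |τ_Q| = 7.

Equivalence classes: [67], [68], [69=70], [71].
Quotient map π: X → X/∼ sends 67 ↦ [67], 68 ↦ [68], 69 ↦ [69=70], 70 ↦ [69=70], 71 ↦ [71].
For each subset V ⊆ X/∼, compute π^{-1}(V) ⊆ X and check whether π^{-1}(V) ∈ τ. V is open in τ_Q iff π^{-1}(V) ∈ τ.
  V = {}: π^{-1}(V) = ∅ ∈ τ ✓.
  V = {[67]}: π^{-1}(V) = {67} ∈ τ ✓.
  V = {[68]}: π^{-1}(V) = {68} ∈ τ ✓.
  V = {[67], [68]}: π^{-1}(V) = {67, 68} ∈ τ ✓.
  V = {[69=70]}: π^{-1}(V) = {69, 70} ∉ τ ✗.
  V = {[67], [69=70]}: π^{-1}(V) = {67, 69, 70} ∈ τ ✓.
  V = {[68], [69=70]}: π^{-1}(V) = {68, 69, 70} ∉ τ ✗.
  V = {[67], [68], [69=70]}: π^{-1}(V) = {67, 68, 69, 70} ∈ τ ✓.
  V = {[71]}: π^{-1}(V) = {71} ∉ τ ✗.
  V = {[67], [71]}: π^{-1}(V) = {67, 71} ∉ τ ✗.
  V = {[68], [71]}: π^{-1}(V) = {68, 71} ∉ τ ✗.
  V = {[67], [68], [71]}: π^{-1}(V) = {67, 68, 71} ∉ τ ✗.
  V = {[69=70], [71]}: π^{-1}(V) = {69, 70, 71} ∉ τ ✗.
  V = {[67], [69=70], [71]}: π^{-1}(V) = {67, 69, 70, 71} ∉ τ ✗.
  V = {[68], [69=70], [71]}: π^{-1}(V) = {68, 69, 70, 71} ∉ τ ✗.
  V = {[67], [68], [69=70], [71]}: π^{-1}(V) = {67, 68, 69, 70, 71} ∈ τ ✓.
Open sets in the quotient: τ_Q = {{}, {[67]}, {[68]}, {[67], [68]}, {[67], [69=70]}, {[67], [68], [69=70]}, {[67], [68], [69=70], [71]}} (7 elements).


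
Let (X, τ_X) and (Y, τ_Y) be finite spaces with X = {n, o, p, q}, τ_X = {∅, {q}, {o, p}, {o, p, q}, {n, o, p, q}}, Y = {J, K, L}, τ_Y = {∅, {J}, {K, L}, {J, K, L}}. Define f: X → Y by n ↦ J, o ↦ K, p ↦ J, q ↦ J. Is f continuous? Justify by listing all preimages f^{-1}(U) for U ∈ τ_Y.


f is NOT continuous.

Compute f^{-1}(U) for each U ∈ τ_Y:
  U = ∅: f^{-1}(U) = ∅ ∈ τ_X ✓.
  U = {J}: f^{-1}(U) = {n, p, q} ∉ τ_X ✗.
  U = {K, L}: f^{-1}(U) = {o} ∉ τ_X ✗.
  U = {J, K, L}: f^{-1}(U) = {n, o, p, q} ∈ τ_X ✓.
Found U = {J} with f^{-1}(U) = {n, p, q} not in τ_X. Therefore f is NOT continuous.


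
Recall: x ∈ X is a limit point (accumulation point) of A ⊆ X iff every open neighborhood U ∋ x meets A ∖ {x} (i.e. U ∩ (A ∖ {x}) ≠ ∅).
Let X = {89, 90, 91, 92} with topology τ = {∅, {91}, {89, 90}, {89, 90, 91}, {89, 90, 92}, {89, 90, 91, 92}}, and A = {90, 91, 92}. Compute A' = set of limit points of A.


A' = {89, 92}

For each x ∈ X, list the open sets U ∈ τ with x ∈ U, then check whether U ∩ (A ∖ {x}) ≠ ∅ for every such U.
  x = 89: opens ∋ x are {89, 90}, {89, 90, 91}, {89, 90, 92}, {89, 90, 91, 92}; each meets A ∖ {89}, so x IS a limit point.
  x = 90: open {89, 90} ∋ x has {89, 90} ∩ (A ∖ {90}) = ∅, so x is NOT a limit point.
  x = 91: open {91} ∋ x has {91} ∩ (A ∖ {91}) = ∅, so x is NOT a limit point.
  x = 92: opens ∋ x are {89, 90, 92}, {89, 90, 91, 92}; each meets A ∖ {92}, so x IS a limit point.
Collecting: A' = {89, 92}.


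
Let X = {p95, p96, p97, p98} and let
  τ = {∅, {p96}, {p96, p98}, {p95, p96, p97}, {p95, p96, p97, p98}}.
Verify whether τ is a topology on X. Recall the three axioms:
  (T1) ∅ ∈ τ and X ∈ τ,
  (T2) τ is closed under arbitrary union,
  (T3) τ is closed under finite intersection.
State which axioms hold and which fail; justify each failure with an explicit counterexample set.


τ IS a topology on X.

Axiom (T1): ∅ ∈ τ? Yes; X ∈ τ? Yes.
Axiom (T2/T3): check pairwise unions and intersections of members of τ.
All pairwise intersections and unions checked — each lies in τ. Therefore τ satisfies (T1), (T2), (T3): it IS a topology on X.


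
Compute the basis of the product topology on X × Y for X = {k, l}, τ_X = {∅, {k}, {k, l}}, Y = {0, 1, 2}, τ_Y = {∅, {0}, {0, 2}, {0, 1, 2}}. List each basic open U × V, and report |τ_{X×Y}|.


Basis B = {∅ × ∅, {k} × {0}, {k} × {0, 2}, {k, l} × {0}, {k} × {0, 1, 2}, {k, l} × {0, 2}, {k, l} × {0, 1, 2}}; |τ_{X×Y}| = 10.

Enumerate products U × V with U ∈ τ_X, V ∈ τ_Y (deduplicated):
  ∅ × ∅ = {} (∅)
  {k} × {0} = {(k,0)}
  {k} × {0, 2} = {(k,0), (k,2)}
  {k, l} × {0} = {(k,0), (l,0)}
  {k} × {0, 1, 2} = {(k,0), (k,1), (k,2)}
  {k, l} × {0, 2} = {(k,0), (k,2), (l,0), (l,2)}
  {k, l} × {0, 1, 2} = {(k,0), (k,1), (k,2), (l,0), (l,1), (l,2)}
These 7 distinct sets form the basis B.
Close under arbitrary unions to get τ_{X×Y}; counting gives |τ_{X×Y}| = 10.


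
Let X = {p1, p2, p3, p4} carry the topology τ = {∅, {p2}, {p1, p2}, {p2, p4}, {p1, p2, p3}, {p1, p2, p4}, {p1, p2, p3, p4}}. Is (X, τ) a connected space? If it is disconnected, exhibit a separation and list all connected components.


(X, τ) is connected.

Find clopen sets (U ∈ τ with X ∖ U ∈ τ):
  U = ∅, X ∖ U = {p1, p2, p3, p4} — both open, so U is clopen.
  U = {p1, p2, p3, p4}, X ∖ U = ∅ — both open, so U is clopen.
Only trivial clopens (∅ and X) exist, so (X, τ) is connected.
Compute connected components by grouping points that agree on all clopens:
  component: {p1, p2, p3, p4}


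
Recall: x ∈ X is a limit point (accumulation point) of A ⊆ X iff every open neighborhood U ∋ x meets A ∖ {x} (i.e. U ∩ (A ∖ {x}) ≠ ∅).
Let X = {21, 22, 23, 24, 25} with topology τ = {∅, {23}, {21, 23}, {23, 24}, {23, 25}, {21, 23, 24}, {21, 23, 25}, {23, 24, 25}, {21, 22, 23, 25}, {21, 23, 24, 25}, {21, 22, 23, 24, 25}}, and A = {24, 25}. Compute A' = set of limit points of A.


A' = {22}

For each x ∈ X, list the open sets U ∈ τ with x ∈ U, then check whether U ∩ (A ∖ {x}) ≠ ∅ for every such U.
  x = 21: open {21, 23} ∋ x has {21, 23} ∩ (A ∖ {21}) = ∅, so x is NOT a limit point.
  x = 22: opens ∋ x are {21, 22, 23, 25}, {21, 22, 23, 24, 25}; each meets A ∖ {22}, so x IS a limit point.
  x = 23: open {23} ∋ x has {23} ∩ (A ∖ {23}) = ∅, so x is NOT a limit point.
  x = 24: open {23, 24} ∋ x has {23, 24} ∩ (A ∖ {24}) = ∅, so x is NOT a limit point.
  x = 25: open {23, 25} ∋ x has {23, 25} ∩ (A ∖ {25}) = ∅, so x is NOT a limit point.
Collecting: A' = {22}.


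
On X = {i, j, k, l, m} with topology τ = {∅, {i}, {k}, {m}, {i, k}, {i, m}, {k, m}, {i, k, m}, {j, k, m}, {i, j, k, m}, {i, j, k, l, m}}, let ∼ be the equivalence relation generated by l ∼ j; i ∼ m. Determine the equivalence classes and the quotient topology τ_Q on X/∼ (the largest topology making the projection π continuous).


X/∼ = {[i=m], [j=l], [k]}; |τ_Q| = 5.

Equivalence classes: [i=m], [j=l], [k].
Quotient map π: X → X/∼ sends i ↦ [i=m], j ↦ [j=l], k ↦ [k], l ↦ [j=l], m ↦ [i=m].
For each subset V ⊆ X/∼, compute π^{-1}(V) ⊆ X and check whether π^{-1}(V) ∈ τ. V is open in τ_Q iff π^{-1}(V) ∈ τ.
  V = {}: π^{-1}(V) = ∅ ∈ τ ✓.
  V = {[i=m]}: π^{-1}(V) = {i, m} ∈ τ ✓.
  V = {[j=l]}: π^{-1}(V) = {j, l} ∉ τ ✗.
  V = {[i=m], [j=l]}: π^{-1}(V) = {i, j, l, m} ∉ τ ✗.
  V = {[k]}: π^{-1}(V) = {k} ∈ τ ✓.
  V = {[i=m], [k]}: π^{-1}(V) = {i, k, m} ∈ τ ✓.
  V = {[j=l], [k]}: π^{-1}(V) = {j, k, l} ∉ τ ✗.
  V = {[i=m], [j=l], [k]}: π^{-1}(V) = {i, j, k, l, m} ∈ τ ✓.
Open sets in the quotient: τ_Q = {{}, {[i=m]}, {[k]}, {[i=m], [k]}, {[i=m], [j=l], [k]}} (5 elements).


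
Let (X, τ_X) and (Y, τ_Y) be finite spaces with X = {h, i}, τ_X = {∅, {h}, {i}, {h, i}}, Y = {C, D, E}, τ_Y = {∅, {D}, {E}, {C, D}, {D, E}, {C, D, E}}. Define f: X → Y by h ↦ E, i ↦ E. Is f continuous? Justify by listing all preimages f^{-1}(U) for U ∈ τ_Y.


f IS continuous.

Compute f^{-1}(U) for each U ∈ τ_Y:
  U = ∅: f^{-1}(U) = ∅ ∈ τ_X ✓.
  U = {D}: f^{-1}(U) = ∅ ∈ τ_X ✓.
  U = {E}: f^{-1}(U) = {h, i} ∈ τ_X ✓.
  U = {C, D}: f^{-1}(U) = ∅ ∈ τ_X ✓.
  U = {D, E}: f^{-1}(U) = {h, i} ∈ τ_X ✓.
  U = {C, D, E}: f^{-1}(U) = {h, i} ∈ τ_X ✓.
Every preimage lies in τ_X, so f IS continuous.


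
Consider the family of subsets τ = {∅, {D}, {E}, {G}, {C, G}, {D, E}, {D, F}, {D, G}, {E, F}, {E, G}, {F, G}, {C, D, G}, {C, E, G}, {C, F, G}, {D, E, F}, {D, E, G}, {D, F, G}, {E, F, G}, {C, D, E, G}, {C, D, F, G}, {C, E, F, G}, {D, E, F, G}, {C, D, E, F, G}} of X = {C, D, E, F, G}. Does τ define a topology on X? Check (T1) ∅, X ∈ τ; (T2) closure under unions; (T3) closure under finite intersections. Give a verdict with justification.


τ is NOT a topology on X.

Axiom (T1): ∅ ∈ τ? Yes; X ∈ τ? Yes.
Axiom (T2/T3): check pairwise unions and intersections of members of τ.
Counterexample for (T3): {D, F} ∩ {E, F} = {F} ∉ τ. Therefore τ is NOT a topology.


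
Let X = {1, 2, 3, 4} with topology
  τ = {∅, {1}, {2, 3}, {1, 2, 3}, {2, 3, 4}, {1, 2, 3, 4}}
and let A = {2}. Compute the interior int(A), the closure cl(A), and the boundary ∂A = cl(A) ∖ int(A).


int(A) = ∅, cl(A) = {2, 3, 4}, ∂A = {2, 3, 4}.

Closed sets in (X, τ) are complements of opens:
  closed(X, τ) = {∅, {1}, {4}, {1, 4}, {2, 3, 4}, {1, 2, 3, 4}}.
int(A) = ⋃ {U ∈ τ : U ⊆ A}. Opens contained in A: ∅.
Taking the union of these: int(A) = ∅.
cl(A) = ⋂ {C closed : A ⊆ C}. Closed sets containing A: {2, 3, 4}, {1, 2, 3, 4}.
Intersecting these: cl(A) = {2, 3, 4}.
∂A = cl(A) ∖ int(A) = {2, 3, 4} ∖ ∅ = {2, 3, 4}.


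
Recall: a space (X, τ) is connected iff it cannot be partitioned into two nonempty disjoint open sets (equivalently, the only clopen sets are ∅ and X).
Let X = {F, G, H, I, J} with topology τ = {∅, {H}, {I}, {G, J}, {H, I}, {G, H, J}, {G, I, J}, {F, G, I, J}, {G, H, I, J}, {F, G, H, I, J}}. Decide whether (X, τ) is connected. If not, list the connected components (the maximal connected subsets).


(X, τ) is disconnected; components = [{H}, {F, G, I, J}].

Find clopen sets (U ∈ τ with X ∖ U ∈ τ):
  U = ∅, X ∖ U = {F, G, H, I, J} — both open, so U is clopen.
  U = {H}, X ∖ U = {F, G, I, J} — both open, so U is clopen.
  U = {F, G, I, J}, X ∖ U = {H} — both open, so U is clopen.
  U = {F, G, H, I, J}, X ∖ U = ∅ — both open, so U is clopen.
Nontrivial clopen(s) exist: e.g. {F, G, I, J}. So (X, τ) is disconnected.
Compute connected components by grouping points that agree on all clopens:
  component: {H}
  component: {F, G, I, J}


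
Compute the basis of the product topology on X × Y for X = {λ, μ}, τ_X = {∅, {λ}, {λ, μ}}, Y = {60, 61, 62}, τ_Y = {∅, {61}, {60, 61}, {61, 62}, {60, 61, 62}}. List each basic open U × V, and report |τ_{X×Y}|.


Basis B = {∅ × ∅, {λ} × {61}, {λ} × {60, 61}, {λ} × {61, 62}, {λ, μ} × {61}, {λ} × {60, 61, 62}, {λ, μ} × {60, 61}, {λ, μ} × {61, 62}, {λ, μ} × {60, 61, 62}}; |τ_{X×Y}| = 14.

Enumerate products U × V with U ∈ τ_X, V ∈ τ_Y (deduplicated):
  ∅ × ∅ = {} (∅)
  {λ} × {61} = {(λ,61)}
  {λ} × {60, 61} = {(λ,60), (λ,61)}
  {λ} × {61, 62} = {(λ,61), (λ,62)}
  {λ, μ} × {61} = {(λ,61), (μ,61)}
  {λ} × {60, 61, 62} = {(λ,60), (λ,61), (λ,62)}
  {λ, μ} × {60, 61} = {(λ,60), (λ,61), (μ,60), (μ,61)}
  {λ, μ} × {61, 62} = {(λ,61), (λ,62), (μ,61), (μ,62)}
  {λ, μ} × {60, 61, 62} = {(λ,60), (λ,61), (λ,62), (μ,60), (μ,61), (μ,62)}
These 9 distinct sets form the basis B.
Close under arbitrary unions to get τ_{X×Y}; counting gives |τ_{X×Y}| = 14.


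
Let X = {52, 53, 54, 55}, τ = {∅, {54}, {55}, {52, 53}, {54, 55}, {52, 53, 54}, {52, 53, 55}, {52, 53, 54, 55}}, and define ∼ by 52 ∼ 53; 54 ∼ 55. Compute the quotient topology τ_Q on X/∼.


X/∼ = {[52=53], [54=55]}; |τ_Q| = 4.

Equivalence classes: [52=53], [54=55].
Quotient map π: X → X/∼ sends 52 ↦ [52=53], 53 ↦ [52=53], 54 ↦ [54=55], 55 ↦ [54=55].
For each subset V ⊆ X/∼, compute π^{-1}(V) ⊆ X and check whether π^{-1}(V) ∈ τ. V is open in τ_Q iff π^{-1}(V) ∈ τ.
  V = {}: π^{-1}(V) = ∅ ∈ τ ✓.
  V = {[52=53]}: π^{-1}(V) = {52, 53} ∈ τ ✓.
  V = {[54=55]}: π^{-1}(V) = {54, 55} ∈ τ ✓.
  V = {[52=53], [54=55]}: π^{-1}(V) = {52, 53, 54, 55} ∈ τ ✓.
Open sets in the quotient: τ_Q = {{}, {[52=53]}, {[54=55]}, {[52=53], [54=55]}} (4 elements).


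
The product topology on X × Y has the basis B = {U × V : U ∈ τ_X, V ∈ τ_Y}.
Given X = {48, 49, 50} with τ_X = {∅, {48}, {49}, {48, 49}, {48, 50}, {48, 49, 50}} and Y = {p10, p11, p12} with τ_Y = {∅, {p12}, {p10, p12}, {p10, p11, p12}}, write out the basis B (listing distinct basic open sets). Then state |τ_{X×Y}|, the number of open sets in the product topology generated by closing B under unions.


Basis B = {∅ × ∅, {48} × {p12}, {49} × {p12}, {48} × {p10, p12}, {48, 49} × {p12}, {48, 50} × {p12}, {49} × {p10, p12}, {48} × {p10, p11, p12}, {48, 49, 50} × {p12}, {49} × {p10, p11, p12}, {48, 49} × {p10, p12}, {48, 50} × {p10, p12}, {48, 49} × {p10, p11, p12}, {48, 50} × {p10, p11, p12}, {48, 49, 50} × {p10, p12}, {48, 49, 50} × {p10, p11, p12}}; |τ_{X×Y}| = 40.

Enumerate products U × V with U ∈ τ_X, V ∈ τ_Y (deduplicated):
  ∅ × ∅ = {} (∅)
  {48} × {p12} = {(48,p12)}
  {49} × {p12} = {(49,p12)}
  {48} × {p10, p12} = {(48,p10), (48,p12)}
  {48, 49} × {p12} = {(48,p12), (49,p12)}
  {48, 50} × {p12} = {(48,p12), (50,p12)}
  {49} × {p10, p12} = {(49,p10), (49,p12)}
  {48} × {p10, p11, p12} = {(48,p10), (48,p11), (48,p12)}
  {48, 49, 50} × {p12} = {(48,p12), (49,p12), (50,p12)}
  {49} × {p10, p11, p12} = {(49,p10), (49,p11), (49,p12)}
  {48, 49} × {p10, p12} = {(48,p10), (48,p12), (49,p10), (49,p12)}
  {48, 50} × {p10, p12} = {(48,p10), (48,p12), (50,p10), (50,p12)}
  {48, 49} × {p10, p11, p12} = {(48,p10), (48,p11), (48,p12), (49,p10), (49,p11), (49,p12)}
  {48, 50} × {p10, p11, p12} = {(48,p10), (48,p11), (48,p12), (50,p10), (50,p11), (50,p12)}
  {48, 49, 50} × {p10, p12} = {(48,p10), (48,p12), (49,p10), (49,p12), (50,p10), (50,p12)}
  {48, 49, 50} × {p10, p11, p12} = {(48,p10), (48,p11), (48,p12), (49,p10), (49,p11), (49,p12), (50,p10), (50,p11), (50,p12)}
These 16 distinct sets form the basis B.
Close under arbitrary unions to get τ_{X×Y}; counting gives |τ_{X×Y}| = 40.


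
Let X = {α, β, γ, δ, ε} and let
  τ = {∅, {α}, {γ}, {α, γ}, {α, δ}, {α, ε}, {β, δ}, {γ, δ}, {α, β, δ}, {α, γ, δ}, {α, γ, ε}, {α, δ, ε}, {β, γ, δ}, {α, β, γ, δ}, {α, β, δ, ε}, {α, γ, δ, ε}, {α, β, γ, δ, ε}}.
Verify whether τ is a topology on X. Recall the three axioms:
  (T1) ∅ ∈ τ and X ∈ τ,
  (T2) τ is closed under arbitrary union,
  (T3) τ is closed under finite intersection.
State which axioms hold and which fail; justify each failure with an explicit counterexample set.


τ is NOT a topology on X.

Axiom (T1): ∅ ∈ τ? Yes; X ∈ τ? Yes.
Axiom (T2/T3): check pairwise unions and intersections of members of τ.
Counterexample for (T3): {α, δ} ∩ {β, δ} = {δ} ∉ τ. Therefore τ is NOT a topology.


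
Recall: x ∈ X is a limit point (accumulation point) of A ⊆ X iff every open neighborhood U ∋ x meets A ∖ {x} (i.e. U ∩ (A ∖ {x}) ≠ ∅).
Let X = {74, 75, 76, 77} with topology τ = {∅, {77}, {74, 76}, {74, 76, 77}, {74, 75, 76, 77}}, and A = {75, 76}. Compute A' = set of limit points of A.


A' = {74, 75}

For each x ∈ X, list the open sets U ∈ τ with x ∈ U, then check whether U ∩ (A ∖ {x}) ≠ ∅ for every such U.
  x = 74: opens ∋ x are {74, 76}, {74, 76, 77}, {74, 75, 76, 77}; each meets A ∖ {74}, so x IS a limit point.
  x = 75: opens ∋ x are {74, 75, 76, 77}; each meets A ∖ {75}, so x IS a limit point.
  x = 76: open {74, 76} ∋ x has {74, 76} ∩ (A ∖ {76}) = ∅, so x is NOT a limit point.
  x = 77: open {77} ∋ x has {77} ∩ (A ∖ {77}) = ∅, so x is NOT a limit point.
Collecting: A' = {74, 75}.


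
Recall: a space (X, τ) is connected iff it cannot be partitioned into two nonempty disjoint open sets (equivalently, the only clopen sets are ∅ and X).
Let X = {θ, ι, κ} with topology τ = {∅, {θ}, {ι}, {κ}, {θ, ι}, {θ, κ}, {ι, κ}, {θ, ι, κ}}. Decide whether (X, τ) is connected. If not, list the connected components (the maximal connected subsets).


(X, τ) is disconnected; components = [{θ}, {ι}, {κ}].

Find clopen sets (U ∈ τ with X ∖ U ∈ τ):
  U = ∅, X ∖ U = {θ, ι, κ} — both open, so U is clopen.
  U = {θ}, X ∖ U = {ι, κ} — both open, so U is clopen.
  U = {ι}, X ∖ U = {θ, κ} — both open, so U is clopen.
  U = {κ}, X ∖ U = {θ, ι} — both open, so U is clopen.
  U = {θ, ι}, X ∖ U = {κ} — both open, so U is clopen.
  U = {θ, κ}, X ∖ U = {ι} — both open, so U is clopen.
  U = {ι, κ}, X ∖ U = {θ} — both open, so U is clopen.
  U = {θ, ι, κ}, X ∖ U = ∅ — both open, so U is clopen.
Nontrivial clopen(s) exist: e.g. {θ, ι}. So (X, τ) is disconnected.
Compute connected components by grouping points that agree on all clopens:
  component: {θ}
  component: {ι}
  component: {κ}


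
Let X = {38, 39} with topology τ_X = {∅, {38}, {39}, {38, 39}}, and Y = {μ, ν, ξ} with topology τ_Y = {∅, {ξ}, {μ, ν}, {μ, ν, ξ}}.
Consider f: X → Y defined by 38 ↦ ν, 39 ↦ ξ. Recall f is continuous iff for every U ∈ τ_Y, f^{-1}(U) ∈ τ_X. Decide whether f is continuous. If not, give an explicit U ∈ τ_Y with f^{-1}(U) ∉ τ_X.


f IS continuous.

Compute f^{-1}(U) for each U ∈ τ_Y:
  U = ∅: f^{-1}(U) = ∅ ∈ τ_X ✓.
  U = {ξ}: f^{-1}(U) = {39} ∈ τ_X ✓.
  U = {μ, ν}: f^{-1}(U) = {38} ∈ τ_X ✓.
  U = {μ, ν, ξ}: f^{-1}(U) = {38, 39} ∈ τ_X ✓.
Every preimage lies in τ_X, so f IS continuous.


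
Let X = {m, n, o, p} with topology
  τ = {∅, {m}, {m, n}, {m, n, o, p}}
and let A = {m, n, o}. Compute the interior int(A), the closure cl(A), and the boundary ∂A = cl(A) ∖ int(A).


int(A) = {m, n}, cl(A) = {m, n, o, p}, ∂A = {o, p}.

Closed sets in (X, τ) are complements of opens:
  closed(X, τ) = {∅, {o, p}, {n, o, p}, {m, n, o, p}}.
int(A) = ⋃ {U ∈ τ : U ⊆ A}. Opens contained in A: ∅, {m}, {m, n}.
Taking the union of these: int(A) = {m, n}.
cl(A) = ⋂ {C closed : A ⊆ C}. Closed sets containing A: {m, n, o, p}.
Intersecting these: cl(A) = {m, n, o, p}.
∂A = cl(A) ∖ int(A) = {m, n, o, p} ∖ {m, n} = {o, p}.


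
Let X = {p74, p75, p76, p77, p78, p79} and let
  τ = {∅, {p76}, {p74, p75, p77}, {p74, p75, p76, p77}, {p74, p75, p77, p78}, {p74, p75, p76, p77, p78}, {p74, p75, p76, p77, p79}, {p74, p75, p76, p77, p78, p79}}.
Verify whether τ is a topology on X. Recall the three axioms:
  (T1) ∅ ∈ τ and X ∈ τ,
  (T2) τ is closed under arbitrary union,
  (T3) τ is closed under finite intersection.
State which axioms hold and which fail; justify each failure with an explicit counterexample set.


τ IS a topology on X.

Axiom (T1): ∅ ∈ τ? Yes; X ∈ τ? Yes.
Axiom (T2/T3): check pairwise unions and intersections of members of τ.
All pairwise intersections and unions checked — each lies in τ. Therefore τ satisfies (T1), (T2), (T3): it IS a topology on X.


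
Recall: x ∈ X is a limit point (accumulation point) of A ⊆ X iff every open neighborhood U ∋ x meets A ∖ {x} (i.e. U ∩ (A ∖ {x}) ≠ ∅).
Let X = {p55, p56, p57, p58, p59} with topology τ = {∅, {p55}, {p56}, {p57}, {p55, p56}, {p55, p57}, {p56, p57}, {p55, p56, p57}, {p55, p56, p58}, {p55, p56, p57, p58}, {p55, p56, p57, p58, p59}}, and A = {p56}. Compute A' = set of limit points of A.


A' = {p58, p59}

For each x ∈ X, list the open sets U ∈ τ with x ∈ U, then check whether U ∩ (A ∖ {x}) ≠ ∅ for every such U.
  x = p55: open {p55} ∋ x has {p55} ∩ (A ∖ {p55}) = ∅, so x is NOT a limit point.
  x = p56: open {p56} ∋ x has {p56} ∩ (A ∖ {p56}) = ∅, so x is NOT a limit point.
  x = p57: open {p57} ∋ x has {p57} ∩ (A ∖ {p57}) = ∅, so x is NOT a limit point.
  x = p58: opens ∋ x are {p55, p56, p58}, {p55, p56, p57, p58}, {p55, p56, p57, p58, p59}; each meets A ∖ {p58}, so x IS a limit point.
  x = p59: opens ∋ x are {p55, p56, p57, p58, p59}; each meets A ∖ {p59}, so x IS a limit point.
Collecting: A' = {p58, p59}.


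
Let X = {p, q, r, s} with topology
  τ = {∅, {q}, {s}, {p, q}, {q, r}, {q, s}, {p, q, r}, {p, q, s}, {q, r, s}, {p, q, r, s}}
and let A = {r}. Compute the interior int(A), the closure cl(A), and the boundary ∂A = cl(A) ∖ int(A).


int(A) = ∅, cl(A) = {r}, ∂A = {r}.

Closed sets in (X, τ) are complements of opens:
  closed(X, τ) = {∅, {p}, {r}, {s}, {p, r}, {p, s}, {r, s}, {p, q, r}, {p, r, s}, {p, q, r, s}}.
int(A) = ⋃ {U ∈ τ : U ⊆ A}. Opens contained in A: ∅.
Taking the union of these: int(A) = ∅.
cl(A) = ⋂ {C closed : A ⊆ C}. Closed sets containing A: {r}, {p, r}, {r, s}, {p, q, r}, {p, r, s}, {p, q, r, s}.
Intersecting these: cl(A) = {r}.
∂A = cl(A) ∖ int(A) = {r} ∖ ∅ = {r}.


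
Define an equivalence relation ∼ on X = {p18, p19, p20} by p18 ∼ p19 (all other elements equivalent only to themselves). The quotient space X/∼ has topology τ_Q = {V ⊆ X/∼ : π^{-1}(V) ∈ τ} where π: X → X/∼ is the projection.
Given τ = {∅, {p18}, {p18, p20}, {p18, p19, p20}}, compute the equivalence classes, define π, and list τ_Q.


X/∼ = {[p18=p19], [p20]}; |τ_Q| = 2.

Equivalence classes: [p18=p19], [p20].
Quotient map π: X → X/∼ sends p18 ↦ [p18=p19], p19 ↦ [p18=p19], p20 ↦ [p20].
For each subset V ⊆ X/∼, compute π^{-1}(V) ⊆ X and check whether π^{-1}(V) ∈ τ. V is open in τ_Q iff π^{-1}(V) ∈ τ.
  V = {}: π^{-1}(V) = ∅ ∈ τ ✓.
  V = {[p18=p19]}: π^{-1}(V) = {p18, p19} ∉ τ ✗.
  V = {[p20]}: π^{-1}(V) = {p20} ∉ τ ✗.
  V = {[p18=p19], [p20]}: π^{-1}(V) = {p18, p19, p20} ∈ τ ✓.
Open sets in the quotient: τ_Q = {{}, {[p18=p19], [p20]}} (2 elements).


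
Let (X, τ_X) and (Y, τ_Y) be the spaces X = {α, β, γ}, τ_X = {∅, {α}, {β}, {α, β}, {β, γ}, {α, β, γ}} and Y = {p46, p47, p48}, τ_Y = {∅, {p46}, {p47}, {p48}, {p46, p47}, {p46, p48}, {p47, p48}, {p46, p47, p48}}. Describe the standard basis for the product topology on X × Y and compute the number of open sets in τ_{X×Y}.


Basis B = {∅ × ∅, {α} × {p46}, {α} × {p47}, {α} × {p48}, {β} × {p46}, {β} × {p47}, {β} × {p48}, {α} × {p46, p47}, {α} × {p46, p48}, {α, β} × {p46}, {α} × {p47, p48}, {α, β} × {p47}, {α, β} × {p48}, {β} × {p46, p47}, {β} × {p46, p48}, {β, γ} × {p46}, {β} × {p47, p48}, {β, γ} × {p47}, {β, γ} × {p48}, {α} × {p46, p47, p48}, {α, β, γ} × {p46}, {α, β, γ} × {p47}, {α, β, γ} × {p48}, {β} × {p46, p47, p48}, {α, β} × {p46, p47}, {α, β} × {p46, p48}, {α, β} × {p47, p48}, {β, γ} × {p46, p47}, {β, γ} × {p46, p48}, {β, γ} × {p47, p48}, {α, β} × {p46, p47, p48}, {α, β, γ} × {p46, p47}, {α, β, γ} × {p46, p48}, {α, β, γ} × {p47, p48}, {β, γ} × {p46, p47, p48}, {α, β, γ} × {p46, p47, p48}}; |τ_{X×Y}| = 216.

Enumerate products U × V with U ∈ τ_X, V ∈ τ_Y (deduplicated):
  ∅ × ∅ = {} (∅)
  {α} × {p46} = {(α,p46)}
  {α} × {p47} = {(α,p47)}
  {α} × {p48} = {(α,p48)}
  {β} × {p46} = {(β,p46)}
  {β} × {p47} = {(β,p47)}
  {β} × {p48} = {(β,p48)}
  {α} × {p46, p47} = {(α,p46), (α,p47)}
  {α} × {p46, p48} = {(α,p46), (α,p48)}
  {α, β} × {p46} = {(α,p46), (β,p46)}
  {α} × {p47, p48} = {(α,p47), (α,p48)}
  {α, β} × {p47} = {(α,p47), (β,p47)}
  {α, β} × {p48} = {(α,p48), (β,p48)}
  {β} × {p46, p47} = {(β,p46), (β,p47)}
  {β} × {p46, p48} = {(β,p46), (β,p48)}
  {β, γ} × {p46} = {(β,p46), (γ,p46)}
  {β} × {p47, p48} = {(β,p47), (β,p48)}
  {β, γ} × {p47} = {(β,p47), (γ,p47)}
  {β, γ} × {p48} = {(β,p48), (γ,p48)}
  {α} × {p46, p47, p48} = {(α,p46), (α,p47), (α,p48)}
  {α, β, γ} × {p46} = {(α,p46), (β,p46), (γ,p46)}
  {α, β, γ} × {p47} = {(α,p47), (β,p47), (γ,p47)}
  {α, β, γ} × {p48} = {(α,p48), (β,p48), (γ,p48)}
  {β} × {p46, p47, p48} = {(β,p46), (β,p47), (β,p48)}
  {α, β} × {p46, p47} = {(α,p46), (α,p47), (β,p46), (β,p47)}
  {α, β} × {p46, p48} = {(α,p46), (α,p48), (β,p46), (β,p48)}
  {α, β} × {p47, p48} = {(α,p47), (α,p48), (β,p47), (β,p48)}
  {β, γ} × {p46, p47} = {(β,p46), (β,p47), (γ,p46), (γ,p47)}
  {β, γ} × {p46, p48} = {(β,p46), (β,p48), (γ,p46), (γ,p48)}
  {β, γ} × {p47, p48} = {(β,p47), (β,p48), (γ,p47), (γ,p48)}
  {α, β} × {p46, p47, p48} = {(α,p46), (α,p47), (α,p48), (β,p46), (β,p47), (β,p48)}
  {α, β, γ} × {p46, p47} = {(α,p46), (α,p47), (β,p46), (β,p47), (γ,p46), (γ,p47)}
  {α, β, γ} × {p46, p48} = {(α,p46), (α,p48), (β,p46), (β,p48), (γ,p46), (γ,p48)}
  {α, β, γ} × {p47, p48} = {(α,p47), (α,p48), (β,p47), (β,p48), (γ,p47), (γ,p48)}
  {β, γ} × {p46, p47, p48} = {(β,p46), (β,p47), (β,p48), (γ,p46), (γ,p47), (γ,p48)}
  {α, β, γ} × {p46, p47, p48} = {(α,p46), (α,p47), (α,p48), (β,p46), (β,p47), (β,p48), (γ,p46), (γ,p47), (γ,p48)}
These 36 distinct sets form the basis B.
Close under arbitrary unions to get τ_{X×Y}; counting gives |τ_{X×Y}| = 216.


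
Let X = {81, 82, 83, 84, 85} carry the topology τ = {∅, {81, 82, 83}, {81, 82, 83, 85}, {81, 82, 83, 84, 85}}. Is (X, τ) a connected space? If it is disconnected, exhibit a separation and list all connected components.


(X, τ) is connected.

Find clopen sets (U ∈ τ with X ∖ U ∈ τ):
  U = ∅, X ∖ U = {81, 82, 83, 84, 85} — both open, so U is clopen.
  U = {81, 82, 83, 84, 85}, X ∖ U = ∅ — both open, so U is clopen.
Only trivial clopens (∅ and X) exist, so (X, τ) is connected.
Compute connected components by grouping points that agree on all clopens:
  component: {81, 82, 83, 84, 85}


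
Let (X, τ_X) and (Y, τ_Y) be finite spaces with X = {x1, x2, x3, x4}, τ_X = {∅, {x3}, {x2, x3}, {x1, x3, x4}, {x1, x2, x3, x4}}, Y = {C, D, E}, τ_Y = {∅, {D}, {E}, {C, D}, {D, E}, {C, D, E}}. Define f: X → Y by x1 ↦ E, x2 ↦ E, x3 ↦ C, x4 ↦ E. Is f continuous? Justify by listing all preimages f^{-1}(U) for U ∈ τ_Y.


f is NOT continuous.

Compute f^{-1}(U) for each U ∈ τ_Y:
  U = ∅: f^{-1}(U) = ∅ ∈ τ_X ✓.
  U = {D}: f^{-1}(U) = ∅ ∈ τ_X ✓.
  U = {E}: f^{-1}(U) = {x1, x2, x4} ∉ τ_X ✗.
  U = {C, D}: f^{-1}(U) = {x3} ∈ τ_X ✓.
  U = {D, E}: f^{-1}(U) = {x1, x2, x4} ∉ τ_X ✗.
  U = {C, D, E}: f^{-1}(U) = {x1, x2, x3, x4} ∈ τ_X ✓.
Found U = {E} with f^{-1}(U) = {x1, x2, x4} not in τ_X. Therefore f is NOT continuous.


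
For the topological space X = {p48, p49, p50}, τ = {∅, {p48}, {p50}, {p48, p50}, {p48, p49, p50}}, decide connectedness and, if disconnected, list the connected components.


(X, τ) is connected.

Find clopen sets (U ∈ τ with X ∖ U ∈ τ):
  U = ∅, X ∖ U = {p48, p49, p50} — both open, so U is clopen.
  U = {p48, p49, p50}, X ∖ U = ∅ — both open, so U is clopen.
Only trivial clopens (∅ and X) exist, so (X, τ) is connected.
Compute connected components by grouping points that agree on all clopens:
  component: {p48, p49, p50}


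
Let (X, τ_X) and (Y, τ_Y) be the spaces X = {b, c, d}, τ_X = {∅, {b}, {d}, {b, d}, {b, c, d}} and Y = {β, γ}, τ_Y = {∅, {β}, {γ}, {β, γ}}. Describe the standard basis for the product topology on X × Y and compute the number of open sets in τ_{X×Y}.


Basis B = {∅ × ∅, {b} × {β}, {b} × {γ}, {d} × {β}, {d} × {γ}, {b} × {β, γ}, {b, d} × {β}, {b, d} × {γ}, {d} × {β, γ}, {b, c, d} × {β}, {b, c, d} × {γ}, {b, d} × {β, γ}, {b, c, d} × {β, γ}}; |τ_{X×Y}| = 25.

Enumerate products U × V with U ∈ τ_X, V ∈ τ_Y (deduplicated):
  ∅ × ∅ = {} (∅)
  {b} × {β} = {(b,β)}
  {b} × {γ} = {(b,γ)}
  {d} × {β} = {(d,β)}
  {d} × {γ} = {(d,γ)}
  {b} × {β, γ} = {(b,β), (b,γ)}
  {b, d} × {β} = {(b,β), (d,β)}
  {b, d} × {γ} = {(b,γ), (d,γ)}
  {d} × {β, γ} = {(d,β), (d,γ)}
  {b, c, d} × {β} = {(b,β), (c,β), (d,β)}
  {b, c, d} × {γ} = {(b,γ), (c,γ), (d,γ)}
  {b, d} × {β, γ} = {(b,β), (b,γ), (d,β), (d,γ)}
  {b, c, d} × {β, γ} = {(b,β), (b,γ), (c,β), (c,γ), (d,β), (d,γ)}
These 13 distinct sets form the basis B.
Close under arbitrary unions to get τ_{X×Y}; counting gives |τ_{X×Y}| = 25.


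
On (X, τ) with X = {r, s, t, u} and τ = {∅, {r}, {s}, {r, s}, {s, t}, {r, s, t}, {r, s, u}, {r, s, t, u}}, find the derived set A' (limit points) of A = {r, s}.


A' = {t, u}

For each x ∈ X, list the open sets U ∈ τ with x ∈ U, then check whether U ∩ (A ∖ {x}) ≠ ∅ for every such U.
  x = r: open {r} ∋ x has {r} ∩ (A ∖ {r}) = ∅, so x is NOT a limit point.
  x = s: open {s} ∋ x has {s} ∩ (A ∖ {s}) = ∅, so x is NOT a limit point.
  x = t: opens ∋ x are {s, t}, {r, s, t}, {r, s, t, u}; each meets A ∖ {t}, so x IS a limit point.
  x = u: opens ∋ x are {r, s, u}, {r, s, t, u}; each meets A ∖ {u}, so x IS a limit point.
Collecting: A' = {t, u}.


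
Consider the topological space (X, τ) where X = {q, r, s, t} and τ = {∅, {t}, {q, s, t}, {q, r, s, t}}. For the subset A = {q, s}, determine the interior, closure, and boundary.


int(A) = ∅, cl(A) = {q, r, s}, ∂A = {q, r, s}.

Closed sets in (X, τ) are complements of opens:
  closed(X, τ) = {∅, {r}, {q, r, s}, {q, r, s, t}}.
int(A) = ⋃ {U ∈ τ : U ⊆ A}. Opens contained in A: ∅.
Taking the union of these: int(A) = ∅.
cl(A) = ⋂ {C closed : A ⊆ C}. Closed sets containing A: {q, r, s}, {q, r, s, t}.
Intersecting these: cl(A) = {q, r, s}.
∂A = cl(A) ∖ int(A) = {q, r, s} ∖ ∅ = {q, r, s}.


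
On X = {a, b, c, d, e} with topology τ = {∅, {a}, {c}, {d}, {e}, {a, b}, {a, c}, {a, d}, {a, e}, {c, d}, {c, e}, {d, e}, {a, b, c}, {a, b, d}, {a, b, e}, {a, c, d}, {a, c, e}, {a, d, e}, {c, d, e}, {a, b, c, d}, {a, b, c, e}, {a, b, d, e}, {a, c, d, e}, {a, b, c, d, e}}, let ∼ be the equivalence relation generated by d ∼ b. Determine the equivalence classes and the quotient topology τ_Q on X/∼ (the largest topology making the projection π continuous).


X/∼ = {[a], [b=d], [c], [e]}; |τ_Q| = 12.

Equivalence classes: [a], [b=d], [c], [e].
Quotient map π: X → X/∼ sends a ↦ [a], b ↦ [b=d], c ↦ [c], d ↦ [b=d], e ↦ [e].
For each subset V ⊆ X/∼, compute π^{-1}(V) ⊆ X and check whether π^{-1}(V) ∈ τ. V is open in τ_Q iff π^{-1}(V) ∈ τ.
  V = {}: π^{-1}(V) = ∅ ∈ τ ✓.
  V = {[a]}: π^{-1}(V) = {a} ∈ τ ✓.
  V = {[b=d]}: π^{-1}(V) = {b, d} ∉ τ ✗.
  V = {[a], [b=d]}: π^{-1}(V) = {a, b, d} ∈ τ ✓.
  V = {[c]}: π^{-1}(V) = {c} ∈ τ ✓.
  V = {[a], [c]}: π^{-1}(V) = {a, c} ∈ τ ✓.
  V = {[b=d], [c]}: π^{-1}(V) = {b, c, d} ∉ τ ✗.
  V = {[a], [b=d], [c]}: π^{-1}(V) = {a, b, c, d} ∈ τ ✓.
  V = {[e]}: π^{-1}(V) = {e} ∈ τ ✓.
  V = {[a], [e]}: π^{-1}(V) = {a, e} ∈ τ ✓.
  V = {[b=d], [e]}: π^{-1}(V) = {b, d, e} ∉ τ ✗.
  V = {[a], [b=d], [e]}: π^{-1}(V) = {a, b, d, e} ∈ τ ✓.
  V = {[c], [e]}: π^{-1}(V) = {c, e} ∈ τ ✓.
  V = {[a], [c], [e]}: π^{-1}(V) = {a, c, e} ∈ τ ✓.
  V = {[b=d], [c], [e]}: π^{-1}(V) = {b, c, d, e} ∉ τ ✗.
  V = {[a], [b=d], [c], [e]}: π^{-1}(V) = {a, b, c, d, e} ∈ τ ✓.
Open sets in the quotient: τ_Q = {{}, {[a]}, {[a], [b=d]}, {[c]}, {[a], [c]}, {[a], [b=d], [c]}, {[e]}, {[a], [e]}, {[a], [b=d], [e]}, {[c], [e]}, {[a], [c], [e]}, {[a], [b=d], [c], [e]}} (12 elements).


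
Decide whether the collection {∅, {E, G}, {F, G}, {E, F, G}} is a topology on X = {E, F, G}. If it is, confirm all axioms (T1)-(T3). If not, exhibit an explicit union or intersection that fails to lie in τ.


τ is NOT a topology on X.

Axiom (T1): ∅ ∈ τ? Yes; X ∈ τ? Yes.
Axiom (T2/T3): check pairwise unions and intersections of members of τ.
Counterexample for (T3): {E, G} ∩ {F, G} = {G} ∉ τ. Therefore τ is NOT a topology.


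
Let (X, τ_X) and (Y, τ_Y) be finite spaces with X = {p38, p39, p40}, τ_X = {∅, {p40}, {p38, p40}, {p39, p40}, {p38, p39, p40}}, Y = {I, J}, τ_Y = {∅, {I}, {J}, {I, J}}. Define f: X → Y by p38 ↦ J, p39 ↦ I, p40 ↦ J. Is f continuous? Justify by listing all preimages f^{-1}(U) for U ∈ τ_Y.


f is NOT continuous.

Compute f^{-1}(U) for each U ∈ τ_Y:
  U = ∅: f^{-1}(U) = ∅ ∈ τ_X ✓.
  U = {I}: f^{-1}(U) = {p39} ∉ τ_X ✗.
  U = {J}: f^{-1}(U) = {p38, p40} ∈ τ_X ✓.
  U = {I, J}: f^{-1}(U) = {p38, p39, p40} ∈ τ_X ✓.
Found U = {I} with f^{-1}(U) = {p39} not in τ_X. Therefore f is NOT continuous.


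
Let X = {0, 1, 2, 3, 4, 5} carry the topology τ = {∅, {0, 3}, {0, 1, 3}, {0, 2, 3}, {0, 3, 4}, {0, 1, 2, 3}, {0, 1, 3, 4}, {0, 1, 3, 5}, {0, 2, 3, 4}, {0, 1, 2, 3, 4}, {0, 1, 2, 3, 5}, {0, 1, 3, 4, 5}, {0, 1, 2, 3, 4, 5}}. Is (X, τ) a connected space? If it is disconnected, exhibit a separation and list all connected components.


(X, τ) is connected.

Find clopen sets (U ∈ τ with X ∖ U ∈ τ):
  U = ∅, X ∖ U = {0, 1, 2, 3, 4, 5} — both open, so U is clopen.
  U = {0, 1, 2, 3, 4, 5}, X ∖ U = ∅ — both open, so U is clopen.
Only trivial clopens (∅ and X) exist, so (X, τ) is connected.
Compute connected components by grouping points that agree on all clopens:
  component: {0, 1, 2, 3, 4, 5}


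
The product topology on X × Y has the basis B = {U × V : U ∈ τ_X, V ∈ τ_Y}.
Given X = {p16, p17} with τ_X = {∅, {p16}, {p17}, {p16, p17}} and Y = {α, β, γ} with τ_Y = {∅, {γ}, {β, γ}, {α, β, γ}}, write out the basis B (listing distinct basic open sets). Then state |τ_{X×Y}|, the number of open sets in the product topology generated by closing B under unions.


Basis B = {∅ × ∅, {p16} × {γ}, {p17} × {γ}, {p16} × {β, γ}, {p16, p17} × {γ}, {p17} × {β, γ}, {p16} × {α, β, γ}, {p17} × {α, β, γ}, {p16, p17} × {β, γ}, {p16, p17} × {α, β, γ}}; |τ_{X×Y}| = 16.

Enumerate products U × V with U ∈ τ_X, V ∈ τ_Y (deduplicated):
  ∅ × ∅ = {} (∅)
  {p16} × {γ} = {(p16,γ)}
  {p17} × {γ} = {(p17,γ)}
  {p16} × {β, γ} = {(p16,β), (p16,γ)}
  {p16, p17} × {γ} = {(p16,γ), (p17,γ)}
  {p17} × {β, γ} = {(p17,β), (p17,γ)}
  {p16} × {α, β, γ} = {(p16,α), (p16,β), (p16,γ)}
  {p17} × {α, β, γ} = {(p17,α), (p17,β), (p17,γ)}
  {p16, p17} × {β, γ} = {(p16,β), (p16,γ), (p17,β), (p17,γ)}
  {p16, p17} × {α, β, γ} = {(p16,α), (p16,β), (p16,γ), (p17,α), (p17,β), (p17,γ)}
These 10 distinct sets form the basis B.
Close under arbitrary unions to get τ_{X×Y}; counting gives |τ_{X×Y}| = 16.
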